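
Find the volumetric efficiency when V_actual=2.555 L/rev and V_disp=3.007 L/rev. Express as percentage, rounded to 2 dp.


eta_v = (V_actual / V_disp) * 100
Ratio = 2.555 / 3.007 = 0.8497
eta_v = 0.8497 * 100 = 84.97%


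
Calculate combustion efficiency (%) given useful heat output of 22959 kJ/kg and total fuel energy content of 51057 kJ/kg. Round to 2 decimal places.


Efficiency = (Q_useful / Q_fuel) * 100
Efficiency = (22959 / 51057) * 100
Efficiency = 0.4497 * 100 = 44.97%


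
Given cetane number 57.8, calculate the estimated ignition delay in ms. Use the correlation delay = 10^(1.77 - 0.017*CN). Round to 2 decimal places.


delay = 10^(1.77 - 0.017*CN)
Exponent = 1.77 - 0.017*57.8 = 0.7874
delay = 10^0.7874 = 6.13 ms


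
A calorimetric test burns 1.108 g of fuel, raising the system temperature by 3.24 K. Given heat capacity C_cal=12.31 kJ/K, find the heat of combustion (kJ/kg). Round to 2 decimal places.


Hc = C_cal * delta_T / m_fuel
Q_released = 12.31 * 3.24 = 39.8844 kJ
m_fuel = 1.108 g = 1.108/1000 kg = 0.001108 kg
Hc = 39.8844 / 0.001108 = 35996.75 kJ/kg


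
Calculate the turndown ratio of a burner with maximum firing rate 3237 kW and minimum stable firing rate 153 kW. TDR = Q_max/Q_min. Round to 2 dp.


TDR = Q_max / Q_min
TDR = 3237 / 153 = 21.16


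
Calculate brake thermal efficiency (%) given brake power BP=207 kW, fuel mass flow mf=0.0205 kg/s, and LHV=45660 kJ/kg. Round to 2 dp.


eta_BTE = (BP / (mf * LHV)) * 100
Denominator = 0.0205 * 45660 = 936.0300 kW
eta_BTE = (207 / 936.0300) * 100 = 22.11%


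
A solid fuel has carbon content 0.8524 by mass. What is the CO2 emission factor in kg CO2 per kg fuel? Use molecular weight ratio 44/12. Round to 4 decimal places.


EF = C_frac * (M_CO2 / M_C)
EF = 0.8524 * (44/12)
EF = 0.8524 * 3.666667 = 3.1255 kg_CO2/kg_fuel


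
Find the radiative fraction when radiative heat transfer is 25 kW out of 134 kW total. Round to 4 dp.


f_rad = Q_rad / Q_total
f_rad = 25 / 134 = 0.1866


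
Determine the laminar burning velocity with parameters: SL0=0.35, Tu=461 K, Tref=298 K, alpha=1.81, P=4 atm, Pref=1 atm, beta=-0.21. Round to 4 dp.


SL = SL0 * (Tu/Tref)^alpha * (P/Pref)^beta
T ratio = 461/298 = 1.54697987
(T ratio)^alpha = 1.54697987^1.81 = 2.202760
(P/Pref)^beta = 4^(-0.21) = 0.747425
SL = 0.35 * 2.202760 * 0.747425 = 0.5762 m/s


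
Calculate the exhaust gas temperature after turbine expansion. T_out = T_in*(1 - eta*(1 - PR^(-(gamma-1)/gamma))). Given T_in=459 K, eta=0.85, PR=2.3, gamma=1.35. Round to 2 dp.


T_out = T_in * (1 - eta * (1 - PR^(-(gamma-1)/gamma)))
Exponent = -(1.35-1)/1.35 = -0.25925926
PR^exp = 2.3^(-0.25925926) = 0.80578413
Factor = 1 - 0.85*(1 - 0.80578413) = 0.83491651
T_out = 459 * 0.83491651 = 383.23 K


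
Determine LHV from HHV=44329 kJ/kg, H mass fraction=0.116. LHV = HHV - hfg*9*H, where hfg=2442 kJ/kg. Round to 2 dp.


LHV = HHV - hfg * 9 * H
Water correction = 2442 * 9 * 0.116 = 2549.448 kJ/kg
LHV = 44329 - 2549.448 = 41779.55 kJ/kg


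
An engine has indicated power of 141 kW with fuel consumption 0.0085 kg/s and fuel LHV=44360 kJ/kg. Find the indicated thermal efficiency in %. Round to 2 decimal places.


eta_ith = (IP / (mf * LHV)) * 100
Denominator = 0.0085 * 44360 = 377.0600 kW
eta_ith = (141 / 377.0600) * 100 = 37.39%


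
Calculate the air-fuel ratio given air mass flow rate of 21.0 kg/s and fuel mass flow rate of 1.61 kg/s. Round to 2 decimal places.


AFR = m_air / m_fuel
AFR = 21.0 / 1.61 = 13.04


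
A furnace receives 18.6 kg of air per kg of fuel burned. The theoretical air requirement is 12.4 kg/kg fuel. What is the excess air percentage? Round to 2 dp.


Excess air = actual - stoichiometric = 18.6 - 12.4 = 6.20 kg/kg fuel
Excess air % = (excess / stoich) * 100 = (6.20 / 12.4) * 100 = 50.00%


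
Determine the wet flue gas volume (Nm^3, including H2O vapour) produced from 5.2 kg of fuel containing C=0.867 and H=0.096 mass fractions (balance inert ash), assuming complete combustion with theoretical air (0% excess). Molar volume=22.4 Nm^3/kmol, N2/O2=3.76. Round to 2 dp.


Per kg fuel: CO2 = (C/12 kmol)*22.4 = (0.867/12)*22.4 = 1.61840 Nm^3
Per kg fuel: H2O = (H/2 kmol)*22.4 = (0.096/2)*22.4 = 1.07520 Nm^3
O2 needed per kg fuel = C/12 + H/4 = 0.867/12 + 0.096/4 = 0.09625000 kmol
Per kg fuel: N2 = O2*3.76*22.4 = 0.09625000*3.76*22.4 = 8.10656 Nm^3
Total per kg = 1.61840 + 1.07520 + 8.10656 = 10.80016 Nm^3
Total = 10.80016 * 5.2 = 56.16 Nm^3


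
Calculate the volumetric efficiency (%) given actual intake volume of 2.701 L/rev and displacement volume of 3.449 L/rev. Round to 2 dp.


eta_v = (V_actual / V_disp) * 100
Ratio = 2.701 / 3.449 = 0.7831
eta_v = 0.7831 * 100 = 78.31%


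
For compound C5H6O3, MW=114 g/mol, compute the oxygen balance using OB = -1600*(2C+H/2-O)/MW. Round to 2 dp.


OB = -1600 * (2C + H/2 - O) / MW
Inner = 2*5 + 6/2 - 3 = 10.00
OB = -1600 * 10.00 / 114 = -140.35%


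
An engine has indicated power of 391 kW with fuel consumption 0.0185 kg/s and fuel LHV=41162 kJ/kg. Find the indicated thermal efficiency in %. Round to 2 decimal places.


eta_ith = (IP / (mf * LHV)) * 100
Denominator = 0.0185 * 41162 = 761.4970 kW
eta_ith = (391 / 761.4970) * 100 = 51.35%


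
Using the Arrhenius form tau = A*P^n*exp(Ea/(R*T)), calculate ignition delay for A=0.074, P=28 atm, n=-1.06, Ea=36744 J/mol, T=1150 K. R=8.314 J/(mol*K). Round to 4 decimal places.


tau = A * P^n * exp(Ea/(R*T))
P^n = 28^(-1.06) = 0.02924236
Ea/(R*T) = 36744/(8.314*1150) = 3.843072
exp(Ea/(R*T)) = 46.668641
tau = 0.074 * 0.02924236 * 46.668641 = 0.1010 ms


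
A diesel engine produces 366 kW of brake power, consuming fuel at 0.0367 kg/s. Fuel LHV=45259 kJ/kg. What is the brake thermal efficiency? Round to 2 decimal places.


eta_BTE = (BP / (mf * LHV)) * 100
Denominator = 0.0367 * 45259 = 1661.0053 kW
eta_BTE = (366 / 1661.0053) * 100 = 22.03%


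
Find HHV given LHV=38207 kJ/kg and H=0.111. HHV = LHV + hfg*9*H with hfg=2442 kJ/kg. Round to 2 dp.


HHV = LHV + hfg * 9 * H
Water addition = 2442 * 9 * 0.111 = 2439.558 kJ/kg
HHV = 38207 + 2439.558 = 40646.56 kJ/kg


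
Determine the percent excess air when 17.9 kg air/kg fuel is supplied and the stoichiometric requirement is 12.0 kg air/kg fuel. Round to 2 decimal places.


Excess air = actual - stoichiometric = 17.9 - 12.0 = 5.90 kg/kg fuel
Excess air % = (excess / stoich) * 100 = (5.90 / 12.0) * 100 = 49.17%


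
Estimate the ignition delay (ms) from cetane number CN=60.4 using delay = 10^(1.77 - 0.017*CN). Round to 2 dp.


delay = 10^(1.77 - 0.017*CN)
Exponent = 1.77 - 0.017*60.4 = 0.7432
delay = 10^0.7432 = 5.54 ms


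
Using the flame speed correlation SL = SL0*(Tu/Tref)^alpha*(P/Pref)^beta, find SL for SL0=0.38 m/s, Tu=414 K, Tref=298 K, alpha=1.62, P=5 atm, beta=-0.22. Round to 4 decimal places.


SL = SL0 * (Tu/Tref)^alpha * (P/Pref)^beta
T ratio = 414/298 = 1.38926174
(T ratio)^alpha = 1.38926174^1.62 = 1.703375
(P/Pref)^beta = 5^(-0.22) = 0.701821
SL = 0.38 * 1.703375 * 0.701821 = 0.4543 m/s


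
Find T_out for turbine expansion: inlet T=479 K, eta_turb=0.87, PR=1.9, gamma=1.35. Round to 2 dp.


T_out = T_in * (1 - eta * (1 - PR^(-(gamma-1)/gamma)))
Exponent = -(1.35-1)/1.35 = -0.25925926
PR^exp = 1.9^(-0.25925926) = 0.84670193
Factor = 1 - 0.87*(1 - 0.84670193) = 0.86663068
T_out = 479 * 0.86663068 = 415.12 K


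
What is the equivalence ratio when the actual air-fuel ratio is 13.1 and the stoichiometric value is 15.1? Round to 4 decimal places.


phi = AFR_stoich / AFR_actual
phi = 15.1 / 13.1 = 1.1527


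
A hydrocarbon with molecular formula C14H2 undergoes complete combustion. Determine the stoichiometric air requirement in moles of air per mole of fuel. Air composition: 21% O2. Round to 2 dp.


Balanced combustion: C14H2 + 14.5 O2 -> 14 CO2 + 1 H2O
O2 needed = C + H/4 = 14 + 2/4 = 14.50 moles
Air moles = O2 / 0.21 = 14.50 / 0.21 = 69.05 moles air


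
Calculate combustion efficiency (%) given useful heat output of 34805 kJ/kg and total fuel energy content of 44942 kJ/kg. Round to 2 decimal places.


Efficiency = (Q_useful / Q_fuel) * 100
Efficiency = (34805 / 44942) * 100
Efficiency = 0.7744 * 100 = 77.44%


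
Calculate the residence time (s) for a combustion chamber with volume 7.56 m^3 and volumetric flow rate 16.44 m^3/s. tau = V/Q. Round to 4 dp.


tau = V / Q_flow
tau = 7.56 / 16.44 = 0.4599 s


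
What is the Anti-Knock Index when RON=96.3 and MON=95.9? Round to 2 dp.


AKI = (RON + MON) / 2
AKI = (96.3 + 95.9) / 2
AKI = 192.2 / 2 = 96.10


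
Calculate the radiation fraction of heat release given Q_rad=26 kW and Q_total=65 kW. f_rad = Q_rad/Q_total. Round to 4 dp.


f_rad = Q_rad / Q_total
f_rad = 26 / 65 = 0.4000


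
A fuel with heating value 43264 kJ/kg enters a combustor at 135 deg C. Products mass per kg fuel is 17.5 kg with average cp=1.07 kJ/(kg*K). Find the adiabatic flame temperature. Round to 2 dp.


T_ad = T_in + Hc / (m_p * cp)
Denominator = 17.5 * 1.07 = 18.7250
Temperature rise = 43264 / 18.7250 = 2310.49 K
T_ad = 135 + 2310.49 = 2445.49 deg C


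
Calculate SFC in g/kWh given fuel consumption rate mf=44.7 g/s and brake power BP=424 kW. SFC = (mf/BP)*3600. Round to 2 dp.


SFC = (mf / BP) * 3600
Rate = 44.7 / 424 = 0.105425 g/(s*kW)
SFC = 0.105425 * 3600 = 379.53 g/kWh


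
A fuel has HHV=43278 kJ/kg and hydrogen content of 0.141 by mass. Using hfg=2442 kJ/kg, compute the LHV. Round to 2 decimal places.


LHV = HHV - hfg * 9 * H
Water correction = 2442 * 9 * 0.141 = 3098.898 kJ/kg
LHV = 43278 - 3098.898 = 40179.10 kJ/kg


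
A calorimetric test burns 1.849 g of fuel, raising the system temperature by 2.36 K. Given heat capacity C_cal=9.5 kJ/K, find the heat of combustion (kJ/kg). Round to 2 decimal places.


Hc = C_cal * delta_T / m_fuel
Q_released = 9.5 * 2.36 = 22.4200 kJ
m_fuel = 1.849 g = 1.849/1000 kg = 0.001849 kg
Hc = 22.4200 / 0.001849 = 12125.47 kJ/kg


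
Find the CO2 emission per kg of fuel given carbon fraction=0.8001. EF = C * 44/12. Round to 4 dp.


EF = C_frac * (M_CO2 / M_C)
EF = 0.8001 * (44/12)
EF = 0.8001 * 3.666667 = 2.9337 kg_CO2/kg_fuel


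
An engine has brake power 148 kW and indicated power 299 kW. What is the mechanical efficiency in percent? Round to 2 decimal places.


eta_mech = (BP / IP) * 100
Ratio = 148 / 299 = 0.4950
eta_mech = 0.4950 * 100 = 49.50%


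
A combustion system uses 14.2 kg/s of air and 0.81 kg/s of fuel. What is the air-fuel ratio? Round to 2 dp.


AFR = m_air / m_fuel
AFR = 14.2 / 0.81 = 17.53


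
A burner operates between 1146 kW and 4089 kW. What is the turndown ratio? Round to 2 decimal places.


TDR = Q_max / Q_min
TDR = 4089 / 1146 = 3.57


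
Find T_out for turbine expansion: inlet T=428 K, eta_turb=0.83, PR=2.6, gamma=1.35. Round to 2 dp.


T_out = T_in * (1 - eta * (1 - PR^(-(gamma-1)/gamma)))
Exponent = -(1.35-1)/1.35 = -0.25925926
PR^exp = 2.6^(-0.25925926) = 0.78057442
Factor = 1 - 0.83*(1 - 0.78057442) = 0.81787677
T_out = 428 * 0.81787677 = 350.05 K


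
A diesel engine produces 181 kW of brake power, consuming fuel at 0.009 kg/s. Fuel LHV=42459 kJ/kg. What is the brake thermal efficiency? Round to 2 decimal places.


eta_BTE = (BP / (mf * LHV)) * 100
Denominator = 0.009 * 42459 = 382.1310 kW
eta_BTE = (181 / 382.1310) * 100 = 47.37%


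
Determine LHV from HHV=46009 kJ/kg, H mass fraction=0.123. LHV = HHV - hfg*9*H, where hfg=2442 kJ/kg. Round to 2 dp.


LHV = HHV - hfg * 9 * H
Water correction = 2442 * 9 * 0.123 = 2703.294 kJ/kg
LHV = 46009 - 2703.294 = 43305.71 kJ/kg


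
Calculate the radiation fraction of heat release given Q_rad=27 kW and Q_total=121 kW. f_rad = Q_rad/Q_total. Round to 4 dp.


f_rad = Q_rad / Q_total
f_rad = 27 / 121 = 0.2231


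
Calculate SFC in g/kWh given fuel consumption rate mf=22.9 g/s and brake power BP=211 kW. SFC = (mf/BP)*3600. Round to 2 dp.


SFC = (mf / BP) * 3600
Rate = 22.9 / 211 = 0.108531 g/(s*kW)
SFC = 0.108531 * 3600 = 390.71 g/kWh


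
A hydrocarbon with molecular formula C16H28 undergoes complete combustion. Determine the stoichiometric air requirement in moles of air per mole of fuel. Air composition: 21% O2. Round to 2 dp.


Balanced combustion: C16H28 + 23 O2 -> 16 CO2 + 14 H2O
O2 needed = C + H/4 = 16 + 28/4 = 23.00 moles
Air moles = O2 / 0.21 = 23.00 / 0.21 = 109.52 moles air


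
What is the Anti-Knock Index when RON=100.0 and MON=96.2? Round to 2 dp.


AKI = (RON + MON) / 2
AKI = (100.0 + 96.2) / 2
AKI = 196.2 / 2 = 98.10


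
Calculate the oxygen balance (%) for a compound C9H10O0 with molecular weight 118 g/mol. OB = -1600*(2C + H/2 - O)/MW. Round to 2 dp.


OB = -1600 * (2C + H/2 - O) / MW
Inner = 2*9 + 10/2 - 0 = 23.00
OB = -1600 * 23.00 / 118 = -311.86%


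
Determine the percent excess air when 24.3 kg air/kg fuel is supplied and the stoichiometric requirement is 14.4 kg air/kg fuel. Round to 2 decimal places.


Excess air = actual - stoichiometric = 24.3 - 14.4 = 9.90 kg/kg fuel
Excess air % = (excess / stoich) * 100 = (9.90 / 14.4) * 100 = 68.75%


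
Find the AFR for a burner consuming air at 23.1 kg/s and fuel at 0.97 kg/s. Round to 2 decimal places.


AFR = m_air / m_fuel
AFR = 23.1 / 0.97 = 23.81


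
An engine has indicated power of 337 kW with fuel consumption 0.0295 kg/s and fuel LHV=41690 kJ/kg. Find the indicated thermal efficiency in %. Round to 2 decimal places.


eta_ith = (IP / (mf * LHV)) * 100
Denominator = 0.0295 * 41690 = 1229.8550 kW
eta_ith = (337 / 1229.8550) * 100 = 27.40%


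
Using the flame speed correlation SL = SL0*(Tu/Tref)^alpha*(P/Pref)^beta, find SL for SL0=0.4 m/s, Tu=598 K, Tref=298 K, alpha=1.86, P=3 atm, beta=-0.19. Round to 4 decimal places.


SL = SL0 * (Tu/Tref)^alpha * (P/Pref)^beta
T ratio = 598/298 = 2.00671141
(T ratio)^alpha = 2.00671141^1.86 = 3.652767
(P/Pref)^beta = 3^(-0.19) = 0.811609
SL = 0.4 * 3.652767 * 0.811609 = 1.1858 m/s


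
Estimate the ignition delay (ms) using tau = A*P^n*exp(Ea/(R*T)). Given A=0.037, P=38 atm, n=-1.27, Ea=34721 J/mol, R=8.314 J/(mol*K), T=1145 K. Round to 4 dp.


tau = A * P^n * exp(Ea/(R*T))
P^n = 38^(-1.27) = 0.00985541
Ea/(R*T) = 34721/(8.314*1145) = 3.647344
exp(Ea/(R*T)) = 38.372610
tau = 0.037 * 0.00985541 * 38.372610 = 0.0140 ms


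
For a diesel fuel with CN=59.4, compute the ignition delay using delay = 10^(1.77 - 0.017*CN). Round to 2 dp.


delay = 10^(1.77 - 0.017*CN)
Exponent = 1.77 - 0.017*59.4 = 0.7602
delay = 10^0.7602 = 5.76 ms


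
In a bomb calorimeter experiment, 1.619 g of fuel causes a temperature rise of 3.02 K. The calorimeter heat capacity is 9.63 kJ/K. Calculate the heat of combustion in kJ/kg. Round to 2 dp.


Hc = C_cal * delta_T / m_fuel
Q_released = 9.63 * 3.02 = 29.0826 kJ
m_fuel = 1.619 g = 1.619/1000 kg = 0.001619 kg
Hc = 29.0826 / 0.001619 = 17963.31 kJ/kg


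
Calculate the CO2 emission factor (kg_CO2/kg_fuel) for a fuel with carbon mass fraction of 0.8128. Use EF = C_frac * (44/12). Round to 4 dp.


EF = C_frac * (M_CO2 / M_C)
EF = 0.8128 * (44/12)
EF = 0.8128 * 3.666667 = 2.9803 kg_CO2/kg_fuel


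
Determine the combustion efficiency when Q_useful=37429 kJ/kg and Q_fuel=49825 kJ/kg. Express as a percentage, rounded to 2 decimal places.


Efficiency = (Q_useful / Q_fuel) * 100
Efficiency = (37429 / 49825) * 100
Efficiency = 0.7512 * 100 = 75.12%


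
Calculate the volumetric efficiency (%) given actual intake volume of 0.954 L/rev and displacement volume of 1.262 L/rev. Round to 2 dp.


eta_v = (V_actual / V_disp) * 100
Ratio = 0.954 / 1.262 = 0.7559
eta_v = 0.7559 * 100 = 75.59%


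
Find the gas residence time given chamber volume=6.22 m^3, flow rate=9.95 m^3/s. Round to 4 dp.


tau = V / Q_flow
tau = 6.22 / 9.95 = 0.6251 s


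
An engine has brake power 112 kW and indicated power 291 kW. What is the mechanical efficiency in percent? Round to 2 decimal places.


eta_mech = (BP / IP) * 100
Ratio = 112 / 291 = 0.3849
eta_mech = 0.3849 * 100 = 38.49%


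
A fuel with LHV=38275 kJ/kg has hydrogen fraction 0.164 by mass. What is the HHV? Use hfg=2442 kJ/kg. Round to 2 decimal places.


HHV = LHV + hfg * 9 * H
Water addition = 2442 * 9 * 0.164 = 3604.392 kJ/kg
HHV = 38275 + 3604.392 = 41879.39 kJ/kg


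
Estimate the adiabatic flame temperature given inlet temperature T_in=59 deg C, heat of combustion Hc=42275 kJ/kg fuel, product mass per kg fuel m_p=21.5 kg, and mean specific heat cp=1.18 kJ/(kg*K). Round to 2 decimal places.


T_ad = T_in + Hc / (m_p * cp)
Denominator = 21.5 * 1.18 = 25.3700
Temperature rise = 42275 / 25.3700 = 1666.34 K
T_ad = 59 + 1666.34 = 1725.34 deg C


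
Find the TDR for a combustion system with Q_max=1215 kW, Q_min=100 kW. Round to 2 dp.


TDR = Q_max / Q_min
TDR = 1215 / 100 = 12.15


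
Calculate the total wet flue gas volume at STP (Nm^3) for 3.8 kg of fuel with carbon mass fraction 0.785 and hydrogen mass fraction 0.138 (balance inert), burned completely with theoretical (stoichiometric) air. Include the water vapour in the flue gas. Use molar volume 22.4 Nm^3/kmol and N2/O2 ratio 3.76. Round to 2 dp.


Per kg fuel: CO2 = (C/12 kmol)*22.4 = (0.785/12)*22.4 = 1.46533 Nm^3
Per kg fuel: H2O = (H/2 kmol)*22.4 = (0.138/2)*22.4 = 1.54560 Nm^3
O2 needed per kg fuel = C/12 + H/4 = 0.785/12 + 0.138/4 = 0.09991667 kmol
Per kg fuel: N2 = O2*3.76*22.4 = 0.09991667*3.76*22.4 = 8.41538 Nm^3
Total per kg = 1.46533 + 1.54560 + 8.41538 = 11.42631 Nm^3
Total = 11.42631 * 3.8 = 43.42 Nm^3


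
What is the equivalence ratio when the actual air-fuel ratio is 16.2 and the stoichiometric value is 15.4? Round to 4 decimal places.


phi = AFR_stoich / AFR_actual
phi = 15.4 / 16.2 = 0.9506


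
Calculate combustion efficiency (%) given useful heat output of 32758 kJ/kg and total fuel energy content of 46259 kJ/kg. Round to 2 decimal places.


Efficiency = (Q_useful / Q_fuel) * 100
Efficiency = (32758 / 46259) * 100
Efficiency = 0.7081 * 100 = 70.81%


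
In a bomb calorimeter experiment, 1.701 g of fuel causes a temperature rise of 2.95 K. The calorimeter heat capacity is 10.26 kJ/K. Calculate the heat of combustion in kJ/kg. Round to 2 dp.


Hc = C_cal * delta_T / m_fuel
Q_released = 10.26 * 2.95 = 30.2670 kJ
m_fuel = 1.701 g = 1.701/1000 kg = 0.001701 kg
Hc = 30.2670 / 0.001701 = 17793.65 kJ/kg


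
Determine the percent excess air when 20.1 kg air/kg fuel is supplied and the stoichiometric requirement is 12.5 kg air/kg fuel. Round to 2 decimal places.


Excess air = actual - stoichiometric = 20.1 - 12.5 = 7.60 kg/kg fuel
Excess air % = (excess / stoich) * 100 = (7.60 / 12.5) * 100 = 60.80%


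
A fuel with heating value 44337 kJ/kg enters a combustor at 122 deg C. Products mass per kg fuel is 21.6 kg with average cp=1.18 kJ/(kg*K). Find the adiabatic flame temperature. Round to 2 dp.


T_ad = T_in + Hc / (m_p * cp)
Denominator = 21.6 * 1.18 = 25.4880
Temperature rise = 44337 / 25.4880 = 1739.52 K
T_ad = 122 + 1739.52 = 1861.52 deg C


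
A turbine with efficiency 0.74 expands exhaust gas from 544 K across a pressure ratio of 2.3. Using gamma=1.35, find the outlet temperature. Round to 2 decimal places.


T_out = T_in * (1 - eta * (1 - PR^(-(gamma-1)/gamma)))
Exponent = -(1.35-1)/1.35 = -0.25925926
PR^exp = 2.3^(-0.25925926) = 0.80578413
Factor = 1 - 0.74*(1 - 0.80578413) = 0.85628026
T_out = 544 * 0.85628026 = 465.82 K


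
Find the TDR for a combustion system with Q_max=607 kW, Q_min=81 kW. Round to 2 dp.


TDR = Q_max / Q_min
TDR = 607 / 81 = 7.49


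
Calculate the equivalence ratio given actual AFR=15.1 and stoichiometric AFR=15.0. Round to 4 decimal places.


phi = AFR_stoich / AFR_actual
phi = 15.0 / 15.1 = 0.9934


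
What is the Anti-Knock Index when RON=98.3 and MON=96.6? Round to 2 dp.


AKI = (RON + MON) / 2
AKI = (98.3 + 96.6) / 2
AKI = 194.9 / 2 = 97.45


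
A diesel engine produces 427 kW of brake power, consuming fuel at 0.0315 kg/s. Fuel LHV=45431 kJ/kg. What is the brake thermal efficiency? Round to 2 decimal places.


eta_BTE = (BP / (mf * LHV)) * 100
Denominator = 0.0315 * 45431 = 1431.0765 kW
eta_BTE = (427 / 1431.0765) * 100 = 29.84%


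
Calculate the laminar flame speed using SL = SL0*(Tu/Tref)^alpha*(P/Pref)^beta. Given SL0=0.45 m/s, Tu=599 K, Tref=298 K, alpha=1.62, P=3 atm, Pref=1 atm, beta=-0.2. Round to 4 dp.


SL = SL0 * (Tu/Tref)^alpha * (P/Pref)^beta
T ratio = 599/298 = 2.01006711
(T ratio)^alpha = 2.01006711^1.62 = 3.098854
(P/Pref)^beta = 3^(-0.2) = 0.802742
SL = 0.45 * 3.098854 * 0.802742 = 1.1194 m/s


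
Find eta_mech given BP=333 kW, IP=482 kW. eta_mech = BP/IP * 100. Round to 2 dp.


eta_mech = (BP / IP) * 100
Ratio = 333 / 482 = 0.6909
eta_mech = 0.6909 * 100 = 69.09%


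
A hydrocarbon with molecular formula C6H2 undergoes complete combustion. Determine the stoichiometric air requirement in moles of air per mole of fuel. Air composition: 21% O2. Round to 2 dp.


Balanced combustion: C6H2 + 6.5 O2 -> 6 CO2 + 1 H2O
O2 needed = C + H/4 = 6 + 2/4 = 6.50 moles
Air moles = O2 / 0.21 = 6.50 / 0.21 = 30.95 moles air


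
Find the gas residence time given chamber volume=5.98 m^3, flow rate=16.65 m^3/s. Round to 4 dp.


tau = V / Q_flow
tau = 5.98 / 16.65 = 0.3592 s


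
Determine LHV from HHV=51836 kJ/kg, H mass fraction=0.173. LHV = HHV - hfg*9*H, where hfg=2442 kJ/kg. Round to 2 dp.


LHV = HHV - hfg * 9 * H
Water correction = 2442 * 9 * 0.173 = 3802.194 kJ/kg
LHV = 51836 - 3802.194 = 48033.81 kJ/kg


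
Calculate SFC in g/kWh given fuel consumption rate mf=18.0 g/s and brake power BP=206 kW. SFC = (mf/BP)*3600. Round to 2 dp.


SFC = (mf / BP) * 3600
Rate = 18.0 / 206 = 0.087379 g/(s*kW)
SFC = 0.087379 * 3600 = 314.56 g/kWh


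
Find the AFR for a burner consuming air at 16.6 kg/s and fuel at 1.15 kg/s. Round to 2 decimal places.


AFR = m_air / m_fuel
AFR = 16.6 / 1.15 = 14.43


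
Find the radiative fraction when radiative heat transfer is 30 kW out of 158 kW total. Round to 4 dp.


f_rad = Q_rad / Q_total
f_rad = 30 / 158 = 0.1899


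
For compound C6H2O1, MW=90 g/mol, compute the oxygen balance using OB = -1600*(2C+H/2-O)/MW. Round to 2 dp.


OB = -1600 * (2C + H/2 - O) / MW
Inner = 2*6 + 2/2 - 1 = 12.00
OB = -1600 * 12.00 / 90 = -213.33%


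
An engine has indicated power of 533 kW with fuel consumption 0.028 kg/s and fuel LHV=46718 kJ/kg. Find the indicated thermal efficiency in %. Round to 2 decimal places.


eta_ith = (IP / (mf * LHV)) * 100
Denominator = 0.028 * 46718 = 1308.1040 kW
eta_ith = (533 / 1308.1040) * 100 = 40.75%


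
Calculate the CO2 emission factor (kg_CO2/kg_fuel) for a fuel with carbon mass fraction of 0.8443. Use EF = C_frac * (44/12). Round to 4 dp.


EF = C_frac * (M_CO2 / M_C)
EF = 0.8443 * (44/12)
EF = 0.8443 * 3.666667 = 3.0958 kg_CO2/kg_fuel


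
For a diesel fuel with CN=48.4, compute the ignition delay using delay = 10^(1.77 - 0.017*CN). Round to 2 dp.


delay = 10^(1.77 - 0.017*CN)
Exponent = 1.77 - 0.017*48.4 = 0.9472
delay = 10^0.9472 = 8.86 ms


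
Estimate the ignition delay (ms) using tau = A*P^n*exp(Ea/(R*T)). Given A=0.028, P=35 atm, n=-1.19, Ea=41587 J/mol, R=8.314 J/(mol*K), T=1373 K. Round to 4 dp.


tau = A * P^n * exp(Ea/(R*T))
P^n = 35^(-1.19) = 0.01453982
Ea/(R*T) = 41587/(8.314*1373) = 3.643150
exp(Ea/(R*T)) = 38.212009
tau = 0.028 * 0.01453982 * 38.212009 = 0.0156 ms


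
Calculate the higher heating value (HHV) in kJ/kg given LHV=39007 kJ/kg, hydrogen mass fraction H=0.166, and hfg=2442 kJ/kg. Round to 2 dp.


HHV = LHV + hfg * 9 * H
Water addition = 2442 * 9 * 0.166 = 3648.348 kJ/kg
HHV = 39007 + 3648.348 = 42655.35 kJ/kg


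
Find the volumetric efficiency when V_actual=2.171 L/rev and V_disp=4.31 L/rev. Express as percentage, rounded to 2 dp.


eta_v = (V_actual / V_disp) * 100
Ratio = 2.171 / 4.31 = 0.5037
eta_v = 0.5037 * 100 = 50.37%


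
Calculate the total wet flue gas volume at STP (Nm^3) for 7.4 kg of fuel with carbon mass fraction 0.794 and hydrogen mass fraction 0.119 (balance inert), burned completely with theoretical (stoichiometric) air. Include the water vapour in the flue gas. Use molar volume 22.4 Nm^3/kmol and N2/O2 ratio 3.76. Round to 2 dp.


Per kg fuel: CO2 = (C/12 kmol)*22.4 = (0.794/12)*22.4 = 1.48213 Nm^3
Per kg fuel: H2O = (H/2 kmol)*22.4 = (0.119/2)*22.4 = 1.33280 Nm^3
O2 needed per kg fuel = C/12 + H/4 = 0.794/12 + 0.119/4 = 0.09591667 kmol
Per kg fuel: N2 = O2*3.76*22.4 = 0.09591667*3.76*22.4 = 8.07849 Nm^3
Total per kg = 1.48213 + 1.33280 + 8.07849 = 10.89342 Nm^3
Total = 10.89342 * 7.4 = 80.61 Nm^3


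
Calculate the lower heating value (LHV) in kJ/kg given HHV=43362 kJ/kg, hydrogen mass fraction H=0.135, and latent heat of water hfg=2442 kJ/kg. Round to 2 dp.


LHV = HHV - hfg * 9 * H
Water correction = 2442 * 9 * 0.135 = 2967.030 kJ/kg
LHV = 43362 - 2967.030 = 40394.97 kJ/kg


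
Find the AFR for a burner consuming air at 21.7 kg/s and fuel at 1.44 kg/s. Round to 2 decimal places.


AFR = m_air / m_fuel
AFR = 21.7 / 1.44 = 15.07


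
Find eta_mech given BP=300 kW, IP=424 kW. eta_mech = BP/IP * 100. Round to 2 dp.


eta_mech = (BP / IP) * 100
Ratio = 300 / 424 = 0.7075
eta_mech = 0.7075 * 100 = 70.75%


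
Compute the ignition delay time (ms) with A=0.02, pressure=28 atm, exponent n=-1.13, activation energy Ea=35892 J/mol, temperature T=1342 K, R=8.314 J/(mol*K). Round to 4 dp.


tau = A * P^n * exp(Ea/(R*T))
P^n = 28^(-1.13) = 0.02315855
Ea/(R*T) = 35892/(8.314*1342) = 3.216882
exp(Ea/(R*T)) = 24.950203
tau = 0.02 * 0.02315855 * 24.950203 = 0.0116 ms


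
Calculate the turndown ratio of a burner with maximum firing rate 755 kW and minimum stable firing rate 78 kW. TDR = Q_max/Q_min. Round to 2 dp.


TDR = Q_max / Q_min
TDR = 755 / 78 = 9.68


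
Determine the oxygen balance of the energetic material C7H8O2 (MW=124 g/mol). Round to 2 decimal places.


OB = -1600 * (2C + H/2 - O) / MW
Inner = 2*7 + 8/2 - 2 = 16.00
OB = -1600 * 16.00 / 124 = -206.45%


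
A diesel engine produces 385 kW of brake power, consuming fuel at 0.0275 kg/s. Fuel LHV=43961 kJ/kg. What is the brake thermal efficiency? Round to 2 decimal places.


eta_BTE = (BP / (mf * LHV)) * 100
Denominator = 0.0275 * 43961 = 1208.9275 kW
eta_BTE = (385 / 1208.9275) * 100 = 31.85%


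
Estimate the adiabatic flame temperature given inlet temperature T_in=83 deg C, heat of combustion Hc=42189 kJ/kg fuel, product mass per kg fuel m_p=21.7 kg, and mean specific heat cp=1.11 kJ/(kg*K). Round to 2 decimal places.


T_ad = T_in + Hc / (m_p * cp)
Denominator = 21.7 * 1.11 = 24.0870
Temperature rise = 42189 / 24.0870 = 1751.53 K
T_ad = 83 + 1751.53 = 1834.53 deg C


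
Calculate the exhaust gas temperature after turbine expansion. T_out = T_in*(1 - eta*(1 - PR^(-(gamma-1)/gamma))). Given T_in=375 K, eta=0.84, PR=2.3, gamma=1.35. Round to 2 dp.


T_out = T_in * (1 - eta * (1 - PR^(-(gamma-1)/gamma)))
Exponent = -(1.35-1)/1.35 = -0.25925926
PR^exp = 2.3^(-0.25925926) = 0.80578413
Factor = 1 - 0.84*(1 - 0.80578413) = 0.83685867
T_out = 375 * 0.83685867 = 313.82 K


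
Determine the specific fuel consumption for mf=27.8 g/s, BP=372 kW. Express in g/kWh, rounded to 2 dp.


SFC = (mf / BP) * 3600
Rate = 27.8 / 372 = 0.074731 g/(s*kW)
SFC = 0.074731 * 3600 = 269.03 g/kWh


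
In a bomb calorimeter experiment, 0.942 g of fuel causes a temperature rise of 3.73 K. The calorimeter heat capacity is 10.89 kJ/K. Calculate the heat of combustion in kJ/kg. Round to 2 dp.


Hc = C_cal * delta_T / m_fuel
Q_released = 10.89 * 3.73 = 40.6197 kJ
m_fuel = 0.942 g = 0.942/1000 kg = 0.000942 kg
Hc = 40.6197 / 0.000942 = 43120.70 kJ/kg


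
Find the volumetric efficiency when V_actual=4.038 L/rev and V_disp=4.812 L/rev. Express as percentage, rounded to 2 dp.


eta_v = (V_actual / V_disp) * 100
Ratio = 4.038 / 4.812 = 0.8392
eta_v = 0.8392 * 100 = 83.92%


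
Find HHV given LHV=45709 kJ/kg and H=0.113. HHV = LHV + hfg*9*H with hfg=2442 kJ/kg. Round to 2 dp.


HHV = LHV + hfg * 9 * H
Water addition = 2442 * 9 * 0.113 = 2483.514 kJ/kg
HHV = 45709 + 2483.514 = 48192.51 kJ/kg


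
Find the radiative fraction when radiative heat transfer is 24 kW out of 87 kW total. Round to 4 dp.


f_rad = Q_rad / Q_total
f_rad = 24 / 87 = 0.2759


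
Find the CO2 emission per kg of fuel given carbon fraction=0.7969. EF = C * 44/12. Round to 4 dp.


EF = C_frac * (M_CO2 / M_C)
EF = 0.7969 * (44/12)
EF = 0.7969 * 3.666667 = 2.9220 kg_CO2/kg_fuel


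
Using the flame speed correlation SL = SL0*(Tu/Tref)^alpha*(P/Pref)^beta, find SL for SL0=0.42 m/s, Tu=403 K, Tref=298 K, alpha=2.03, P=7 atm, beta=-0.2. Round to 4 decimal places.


SL = SL0 * (Tu/Tref)^alpha * (P/Pref)^beta
T ratio = 403/298 = 1.35234899
(T ratio)^alpha = 1.35234899^2.03 = 1.845484
(P/Pref)^beta = 7^(-0.2) = 0.677611
SL = 0.42 * 1.845484 * 0.677611 = 0.5252 m/s


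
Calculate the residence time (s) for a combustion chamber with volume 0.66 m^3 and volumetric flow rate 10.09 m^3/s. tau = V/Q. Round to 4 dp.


tau = V / Q_flow
tau = 0.66 / 10.09 = 0.0654 s


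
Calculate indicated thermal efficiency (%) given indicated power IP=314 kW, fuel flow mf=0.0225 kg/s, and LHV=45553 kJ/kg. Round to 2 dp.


eta_ith = (IP / (mf * LHV)) * 100
Denominator = 0.0225 * 45553 = 1024.9425 kW
eta_ith = (314 / 1024.9425) * 100 = 30.64%


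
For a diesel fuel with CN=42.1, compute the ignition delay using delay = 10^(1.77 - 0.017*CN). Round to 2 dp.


delay = 10^(1.77 - 0.017*CN)
Exponent = 1.77 - 0.017*42.1 = 1.0543
delay = 10^1.0543 = 11.33 ms


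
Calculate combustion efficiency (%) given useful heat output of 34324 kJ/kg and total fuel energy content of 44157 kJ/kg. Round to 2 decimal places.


Efficiency = (Q_useful / Q_fuel) * 100
Efficiency = (34324 / 44157) * 100
Efficiency = 0.7773 * 100 = 77.73%


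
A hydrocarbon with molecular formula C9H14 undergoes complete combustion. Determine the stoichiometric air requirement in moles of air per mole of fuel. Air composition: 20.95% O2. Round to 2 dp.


Balanced combustion: C9H14 + 12.5 O2 -> 9 CO2 + 7 H2O
O2 needed = C + H/4 = 9 + 14/4 = 12.50 moles
Air moles = O2 / 0.2095 = 12.50 / 0.2095 = 59.67 moles air


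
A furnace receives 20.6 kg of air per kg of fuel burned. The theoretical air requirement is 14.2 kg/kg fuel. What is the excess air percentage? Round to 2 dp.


Excess air = actual - stoichiometric = 20.6 - 14.2 = 6.40 kg/kg fuel
Excess air % = (excess / stoich) * 100 = (6.40 / 14.2) * 100 = 45.07%


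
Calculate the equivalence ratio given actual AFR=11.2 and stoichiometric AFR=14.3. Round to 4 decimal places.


phi = AFR_stoich / AFR_actual
phi = 14.3 / 11.2 = 1.2768


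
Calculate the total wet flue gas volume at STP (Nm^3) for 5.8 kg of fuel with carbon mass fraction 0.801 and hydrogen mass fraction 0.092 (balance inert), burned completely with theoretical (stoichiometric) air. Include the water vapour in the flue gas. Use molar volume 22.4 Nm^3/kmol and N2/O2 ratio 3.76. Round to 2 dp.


Per kg fuel: CO2 = (C/12 kmol)*22.4 = (0.801/12)*22.4 = 1.49520 Nm^3
Per kg fuel: H2O = (H/2 kmol)*22.4 = (0.092/2)*22.4 = 1.03040 Nm^3
O2 needed per kg fuel = C/12 + H/4 = 0.801/12 + 0.092/4 = 0.08975000 kmol
Per kg fuel: N2 = O2*3.76*22.4 = 0.08975000*3.76*22.4 = 7.55910 Nm^3
Total per kg = 1.49520 + 1.03040 + 7.55910 = 10.08470 Nm^3
Total = 10.08470 * 5.8 = 58.49 Nm^3


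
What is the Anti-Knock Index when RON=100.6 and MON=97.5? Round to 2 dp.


AKI = (RON + MON) / 2
AKI = (100.6 + 97.5) / 2
AKI = 198.1 / 2 = 99.05


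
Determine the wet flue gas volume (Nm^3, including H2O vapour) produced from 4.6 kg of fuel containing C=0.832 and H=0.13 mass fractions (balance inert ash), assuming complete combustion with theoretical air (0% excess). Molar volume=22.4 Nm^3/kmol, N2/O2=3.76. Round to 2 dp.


Per kg fuel: CO2 = (C/12 kmol)*22.4 = (0.832/12)*22.4 = 1.55307 Nm^3
Per kg fuel: H2O = (H/2 kmol)*22.4 = (0.13/2)*22.4 = 1.45600 Nm^3
O2 needed per kg fuel = C/12 + H/4 = 0.832/12 + 0.13/4 = 0.10183333 kmol
Per kg fuel: N2 = O2*3.76*22.4 = 0.10183333*3.76*22.4 = 8.57681 Nm^3
Total per kg = 1.55307 + 1.45600 + 8.57681 = 11.58588 Nm^3
Total = 11.58588 * 4.6 = 53.30 Nm^3


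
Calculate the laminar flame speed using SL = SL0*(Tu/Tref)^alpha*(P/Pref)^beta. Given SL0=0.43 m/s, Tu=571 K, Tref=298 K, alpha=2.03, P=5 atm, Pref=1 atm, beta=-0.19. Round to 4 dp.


SL = SL0 * (Tu/Tref)^alpha * (P/Pref)^beta
T ratio = 571/298 = 1.91610738
(T ratio)^alpha = 1.91610738^2.03 = 3.743797
(P/Pref)^beta = 5^(-0.19) = 0.736539
SL = 0.43 * 3.743797 * 0.736539 = 1.1857 m/s


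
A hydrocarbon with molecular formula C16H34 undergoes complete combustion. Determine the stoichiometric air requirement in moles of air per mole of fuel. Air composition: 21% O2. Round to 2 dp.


Balanced combustion: C16H34 + 24.5 O2 -> 16 CO2 + 17 H2O
O2 needed = C + H/4 = 16 + 34/4 = 24.50 moles
Air moles = O2 / 0.21 = 24.50 / 0.21 = 116.67 moles air


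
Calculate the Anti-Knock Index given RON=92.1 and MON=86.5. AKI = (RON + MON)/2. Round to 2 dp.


AKI = (RON + MON) / 2
AKI = (92.1 + 86.5) / 2
AKI = 178.6 / 2 = 89.30


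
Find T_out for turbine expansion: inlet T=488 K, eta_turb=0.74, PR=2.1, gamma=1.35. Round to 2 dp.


T_out = T_in * (1 - eta * (1 - PR^(-(gamma-1)/gamma)))
Exponent = -(1.35-1)/1.35 = -0.25925926
PR^exp = 2.1^(-0.25925926) = 0.82501466
Factor = 1 - 0.74*(1 - 0.82501466) = 0.87051085
T_out = 488 * 0.87051085 = 424.81 K


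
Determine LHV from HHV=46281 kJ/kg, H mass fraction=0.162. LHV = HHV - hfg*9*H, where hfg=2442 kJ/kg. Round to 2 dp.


LHV = HHV - hfg * 9 * H
Water correction = 2442 * 9 * 0.162 = 3560.436 kJ/kg
LHV = 46281 - 3560.436 = 42720.56 kJ/kg


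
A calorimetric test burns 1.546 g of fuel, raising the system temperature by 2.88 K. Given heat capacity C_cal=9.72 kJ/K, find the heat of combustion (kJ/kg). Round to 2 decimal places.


Hc = C_cal * delta_T / m_fuel
Q_released = 9.72 * 2.88 = 27.9936 kJ
m_fuel = 1.546 g = 1.546/1000 kg = 0.001546 kg
Hc = 27.9936 / 0.001546 = 18107.12 kJ/kg


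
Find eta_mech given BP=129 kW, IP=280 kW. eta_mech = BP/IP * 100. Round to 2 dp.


eta_mech = (BP / IP) * 100
Ratio = 129 / 280 = 0.4607
eta_mech = 0.4607 * 100 = 46.07%


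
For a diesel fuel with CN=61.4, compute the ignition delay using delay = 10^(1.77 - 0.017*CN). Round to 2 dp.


delay = 10^(1.77 - 0.017*CN)
Exponent = 1.77 - 0.017*61.4 = 0.7262
delay = 10^0.7262 = 5.32 ms


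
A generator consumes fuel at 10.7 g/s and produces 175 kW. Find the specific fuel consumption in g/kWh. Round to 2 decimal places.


SFC = (mf / BP) * 3600
Rate = 10.7 / 175 = 0.061143 g/(s*kW)
SFC = 0.061143 * 3600 = 220.11 g/kWh


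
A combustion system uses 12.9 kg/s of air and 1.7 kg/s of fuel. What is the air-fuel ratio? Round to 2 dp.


AFR = m_air / m_fuel
AFR = 12.9 / 1.7 = 7.59


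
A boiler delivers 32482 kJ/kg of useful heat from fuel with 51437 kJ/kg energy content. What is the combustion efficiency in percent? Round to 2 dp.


Efficiency = (Q_useful / Q_fuel) * 100
Efficiency = (32482 / 51437) * 100
Efficiency = 0.6315 * 100 = 63.15%


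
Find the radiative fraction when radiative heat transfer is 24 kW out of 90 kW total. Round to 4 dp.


f_rad = Q_rad / Q_total
f_rad = 24 / 90 = 0.2667


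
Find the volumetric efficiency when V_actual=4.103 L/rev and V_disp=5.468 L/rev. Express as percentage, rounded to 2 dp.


eta_v = (V_actual / V_disp) * 100
Ratio = 4.103 / 5.468 = 0.7504
eta_v = 0.7504 * 100 = 75.04%


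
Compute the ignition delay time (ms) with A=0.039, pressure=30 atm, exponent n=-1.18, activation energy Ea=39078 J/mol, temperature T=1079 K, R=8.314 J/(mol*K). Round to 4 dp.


tau = A * P^n * exp(Ea/(R*T))
P^n = 30^(-1.18) = 0.01807161
Ea/(R*T) = 39078/(8.314*1079) = 4.356130
exp(Ea/(R*T)) = 77.954889
tau = 0.039 * 0.01807161 * 77.954889 = 0.0549 ms


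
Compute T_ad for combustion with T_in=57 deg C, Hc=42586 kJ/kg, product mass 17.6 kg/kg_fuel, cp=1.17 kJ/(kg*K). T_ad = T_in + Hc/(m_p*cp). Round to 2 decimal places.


T_ad = T_in + Hc / (m_p * cp)
Denominator = 17.6 * 1.17 = 20.5920
Temperature rise = 42586 / 20.5920 = 2068.08 K
T_ad = 57 + 2068.08 = 2125.08 deg C


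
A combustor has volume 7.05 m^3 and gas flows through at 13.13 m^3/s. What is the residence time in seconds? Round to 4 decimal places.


tau = V / Q_flow
tau = 7.05 / 13.13 = 0.5369 s


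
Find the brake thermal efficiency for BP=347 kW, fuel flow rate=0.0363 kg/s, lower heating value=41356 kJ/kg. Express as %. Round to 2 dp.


eta_BTE = (BP / (mf * LHV)) * 100
Denominator = 0.0363 * 41356 = 1501.2228 kW
eta_BTE = (347 / 1501.2228) * 100 = 23.11%


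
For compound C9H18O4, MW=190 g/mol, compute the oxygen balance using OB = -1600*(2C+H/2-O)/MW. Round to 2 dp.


OB = -1600 * (2C + H/2 - O) / MW
Inner = 2*9 + 18/2 - 4 = 23.00
OB = -1600 * 23.00 / 190 = -193.68%


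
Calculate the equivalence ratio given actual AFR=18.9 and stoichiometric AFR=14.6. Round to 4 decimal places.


phi = AFR_stoich / AFR_actual
phi = 14.6 / 18.9 = 0.7725


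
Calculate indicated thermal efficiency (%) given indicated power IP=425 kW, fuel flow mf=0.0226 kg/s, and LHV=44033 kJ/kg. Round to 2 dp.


eta_ith = (IP / (mf * LHV)) * 100
Denominator = 0.0226 * 44033 = 995.1458 kW
eta_ith = (425 / 995.1458) * 100 = 42.71%


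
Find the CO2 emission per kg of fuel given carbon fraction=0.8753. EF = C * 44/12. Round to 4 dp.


EF = C_frac * (M_CO2 / M_C)
EF = 0.8753 * (44/12)
EF = 0.8753 * 3.666667 = 3.2094 kg_CO2/kg_fuel


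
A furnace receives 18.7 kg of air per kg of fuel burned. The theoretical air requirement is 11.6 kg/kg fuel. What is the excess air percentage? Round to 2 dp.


Excess air = actual - stoichiometric = 18.7 - 11.6 = 7.10 kg/kg fuel
Excess air % = (excess / stoich) * 100 = (7.10 / 11.6) * 100 = 61.21%


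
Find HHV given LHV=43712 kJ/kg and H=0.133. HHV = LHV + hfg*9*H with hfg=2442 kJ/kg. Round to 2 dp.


HHV = LHV + hfg * 9 * H
Water addition = 2442 * 9 * 0.133 = 2923.074 kJ/kg
HHV = 43712 + 2923.074 = 46635.07 kJ/kg


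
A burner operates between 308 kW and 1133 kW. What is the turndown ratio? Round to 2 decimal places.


TDR = Q_max / Q_min
TDR = 1133 / 308 = 3.68


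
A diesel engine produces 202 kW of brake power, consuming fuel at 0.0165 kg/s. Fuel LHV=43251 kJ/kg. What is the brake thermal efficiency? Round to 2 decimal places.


eta_BTE = (BP / (mf * LHV)) * 100
Denominator = 0.0165 * 43251 = 713.6415 kW
eta_BTE = (202 / 713.6415) * 100 = 28.31%


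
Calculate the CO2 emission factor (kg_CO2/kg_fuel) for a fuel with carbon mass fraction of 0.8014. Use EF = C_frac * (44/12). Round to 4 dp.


EF = C_frac * (M_CO2 / M_C)
EF = 0.8014 * (44/12)
EF = 0.8014 * 3.666667 = 2.9385 kg_CO2/kg_fuel


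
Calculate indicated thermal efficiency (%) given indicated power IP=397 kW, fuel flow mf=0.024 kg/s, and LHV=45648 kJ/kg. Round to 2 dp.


eta_ith = (IP / (mf * LHV)) * 100
Denominator = 0.024 * 45648 = 1095.5520 kW
eta_ith = (397 / 1095.5520) * 100 = 36.24%


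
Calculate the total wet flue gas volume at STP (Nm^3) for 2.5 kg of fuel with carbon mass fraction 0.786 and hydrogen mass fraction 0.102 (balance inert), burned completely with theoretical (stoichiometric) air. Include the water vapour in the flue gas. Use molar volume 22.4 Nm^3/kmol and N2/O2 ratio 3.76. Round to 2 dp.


Per kg fuel: CO2 = (C/12 kmol)*22.4 = (0.786/12)*22.4 = 1.46720 Nm^3
Per kg fuel: H2O = (H/2 kmol)*22.4 = (0.102/2)*22.4 = 1.14240 Nm^3
O2 needed per kg fuel = C/12 + H/4 = 0.786/12 + 0.102/4 = 0.09100000 kmol
Per kg fuel: N2 = O2*3.76*22.4 = 0.09100000*3.76*22.4 = 7.66438 Nm^3
Total per kg = 1.46720 + 1.14240 + 7.66438 = 10.27398 Nm^3
Total = 10.27398 * 2.5 = 25.68 Nm^3
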